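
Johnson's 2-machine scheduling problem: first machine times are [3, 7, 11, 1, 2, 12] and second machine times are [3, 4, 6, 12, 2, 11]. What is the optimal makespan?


Apply Johnson's rule:
  Group 1 (a <= b): [(4, 1, 12), (5, 2, 2), (1, 3, 3)]
  Group 2 (a > b): [(6, 12, 11), (3, 11, 6), (2, 7, 4)]
Optimal job order: [4, 5, 1, 6, 3, 2]
Schedule:
  Job 4: M1 done at 1, M2 done at 13
  Job 5: M1 done at 3, M2 done at 15
  Job 1: M1 done at 6, M2 done at 18
  Job 6: M1 done at 18, M2 done at 29
  Job 3: M1 done at 29, M2 done at 35
  Job 2: M1 done at 36, M2 done at 40
Makespan = 40

40


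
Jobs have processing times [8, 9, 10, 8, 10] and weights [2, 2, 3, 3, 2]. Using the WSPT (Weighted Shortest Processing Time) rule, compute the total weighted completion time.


Compute p/w ratios and sort ascending (WSPT): [(8, 3), (10, 3), (8, 2), (9, 2), (10, 2)]
Compute weighted completion times:
  Job (p=8,w=3): C=8, w*C=3*8=24
  Job (p=10,w=3): C=18, w*C=3*18=54
  Job (p=8,w=2): C=26, w*C=2*26=52
  Job (p=9,w=2): C=35, w*C=2*35=70
  Job (p=10,w=2): C=45, w*C=2*45=90
Total weighted completion time = 290

290


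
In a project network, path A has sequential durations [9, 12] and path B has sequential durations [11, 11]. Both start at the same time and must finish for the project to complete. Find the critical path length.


Path A total = 9 + 12 = 21
Path B total = 11 + 11 = 22
Critical path = longest path = max(21, 22) = 22

22


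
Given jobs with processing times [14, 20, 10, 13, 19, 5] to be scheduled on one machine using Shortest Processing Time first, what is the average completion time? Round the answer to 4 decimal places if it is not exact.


Sort jobs by processing time (SPT order): [5, 10, 13, 14, 19, 20]
Compute completion times sequentially:
  Job 1: processing = 5, completes at 5
  Job 2: processing = 10, completes at 15
  Job 3: processing = 13, completes at 28
  Job 4: processing = 14, completes at 42
  Job 5: processing = 19, completes at 61
  Job 6: processing = 20, completes at 81
Sum of completion times = 232
Average completion time = 232/6 = 38.6667

38.6667


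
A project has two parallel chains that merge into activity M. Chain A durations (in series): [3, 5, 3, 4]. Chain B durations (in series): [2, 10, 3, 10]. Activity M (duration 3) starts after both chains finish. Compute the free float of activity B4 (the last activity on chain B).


ES(B4) = sum of predecessors on chain B = 15
EF(B4) = ES + duration = 15 + 10 = 25
Successor of B4 is M. ES(M) = max(sum(A), sum(B)) = max(15, 25) = 25
Free float = ES(successor) - EF(current) = 25 - 25 = 0

0


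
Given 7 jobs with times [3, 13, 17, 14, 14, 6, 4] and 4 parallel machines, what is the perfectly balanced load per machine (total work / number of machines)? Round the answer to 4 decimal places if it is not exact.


Total processing time = 3 + 13 + 17 + 14 + 14 + 6 + 4 = 71
Number of machines = 4
Ideal balanced load = 71 / 4 = 17.75

17.75


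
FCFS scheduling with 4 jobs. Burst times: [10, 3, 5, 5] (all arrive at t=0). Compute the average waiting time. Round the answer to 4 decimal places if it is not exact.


FCFS order (as given): [10, 3, 5, 5]
Waiting times:
  Job 1: wait = 0
  Job 2: wait = 10
  Job 3: wait = 13
  Job 4: wait = 18
Sum of waiting times = 41
Average waiting time = 41/4 = 10.25

10.25


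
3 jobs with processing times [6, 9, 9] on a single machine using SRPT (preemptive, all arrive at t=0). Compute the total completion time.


Since all jobs arrive at t=0, SRPT equals SPT ordering.
SPT order: [6, 9, 9]
Completion times:
  Job 1: p=6, C=6
  Job 2: p=9, C=15
  Job 3: p=9, C=24
Total completion time = 6 + 15 + 24 = 45

45


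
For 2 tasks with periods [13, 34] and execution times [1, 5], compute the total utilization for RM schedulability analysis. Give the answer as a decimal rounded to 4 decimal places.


Compute individual utilizations (exact fractions):
  Task 1: C/T = 1/13 (approx. 0.0769)
  Task 2: C/T = 5/34 (approx. 0.1471)
Total utilization U = 1/13 + 5/34 = 99/442
Rounded to 4 decimal places: U = 0.2240
RM (Liu & Layland) bound for 2 tasks = 0.828427; compare with U = 99/442 (approx. 0.223982)
U <= bound, so schedulable by RM sufficient condition.

0.2240


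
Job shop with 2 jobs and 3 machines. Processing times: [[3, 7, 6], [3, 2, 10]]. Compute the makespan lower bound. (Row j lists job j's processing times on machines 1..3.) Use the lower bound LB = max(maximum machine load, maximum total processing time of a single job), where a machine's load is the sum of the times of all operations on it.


Machine loads:
  Machine 1: 3 + 3 = 6
  Machine 2: 7 + 2 = 9
  Machine 3: 6 + 10 = 16
Max machine load = 16
Job totals:
  Job 1: 16
  Job 2: 15
Max job total = 16
Lower bound = max(16, 16) = 16

16


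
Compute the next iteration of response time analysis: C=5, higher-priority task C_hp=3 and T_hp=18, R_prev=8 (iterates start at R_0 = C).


R_next = C + ceil(R_prev / T_hp) * C_hp
ceil(8 / 18) = ceil(0.4444) = 1
Interference = 1 * 3 = 3
R_next = 5 + 3 = 8
R_next = R_prev, so the iteration has converged (response time = 8).

8


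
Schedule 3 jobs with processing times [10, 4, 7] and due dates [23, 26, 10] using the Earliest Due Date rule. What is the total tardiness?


Sort by due date (EDD order): [(7, 10), (10, 23), (4, 26)]
Compute completion times and tardiness:
  Job 1: p=7, d=10, C=7, tardiness=max(0,7-10)=0
  Job 2: p=10, d=23, C=17, tardiness=max(0,17-23)=0
  Job 3: p=4, d=26, C=21, tardiness=max(0,21-26)=0
Total tardiness = 0

0


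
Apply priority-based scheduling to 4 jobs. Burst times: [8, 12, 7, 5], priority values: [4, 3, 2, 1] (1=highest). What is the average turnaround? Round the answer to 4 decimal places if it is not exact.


Sort by priority (ascending = highest first):
Order: [(1, 5), (2, 7), (3, 12), (4, 8)]
Completion times:
  Priority 1, burst=5, C=5
  Priority 2, burst=7, C=12
  Priority 3, burst=12, C=24
  Priority 4, burst=8, C=32
Average turnaround = 73/4 = 18.25

18.25


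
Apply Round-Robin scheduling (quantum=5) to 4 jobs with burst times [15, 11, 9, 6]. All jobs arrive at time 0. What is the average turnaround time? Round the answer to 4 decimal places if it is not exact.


Time quantum = 5
Execution trace:
  J1 runs 5 units, time = 5
  J2 runs 5 units, time = 10
  J3 runs 5 units, time = 15
  J4 runs 5 units, time = 20
  J1 runs 5 units, time = 25
  J2 runs 5 units, time = 30
  J3 runs 4 units, time = 34
  J4 runs 1 units, time = 35
  J1 runs 5 units, time = 40
  J2 runs 1 units, time = 41
Finish times: [40, 41, 34, 35]
Average turnaround = 150/4 = 37.5

37.5


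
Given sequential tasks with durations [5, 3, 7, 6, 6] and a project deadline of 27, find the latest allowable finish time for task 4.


LF(activity 4) = deadline - sum of successor durations
Successors: activities 5 through 5 with durations [6]
Sum of successor durations = 6
LF = 27 - 6 = 21

21


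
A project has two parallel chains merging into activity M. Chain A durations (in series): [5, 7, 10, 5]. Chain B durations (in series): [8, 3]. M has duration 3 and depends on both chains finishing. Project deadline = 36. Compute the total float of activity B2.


Forward pass: ES(B2) = sum of predecessors on chain B = 8
EF = ES + duration = 8 + 3 = 11
Backward pass: LF(M) = deadline = 36; LS(M) = 36 - 3 = 33
LF(B2) = LS(M) - sum(successors on chain B) = 33 - 0 = 33
LS = LF - duration = 33 - 3 = 30
Total float = LS - ES = 30 - 8 = 22

22


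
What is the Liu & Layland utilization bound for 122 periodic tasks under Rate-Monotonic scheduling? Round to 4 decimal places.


Compute 2^(1/122) = 1.0056977048
Subtract 1: 1.0056977048 - 1 = 0.0056977048
Multiply by n: 122 * 0.0056977048 = 0.6951199856
Round to 4 dp: 0.6951

0.6951


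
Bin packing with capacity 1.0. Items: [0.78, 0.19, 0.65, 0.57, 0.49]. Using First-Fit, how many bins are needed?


Place items sequentially using First-Fit:
  Item 0.78 -> new Bin 1
  Item 0.19 -> Bin 1 (now 0.97)
  Item 0.65 -> new Bin 2
  Item 0.57 -> new Bin 3
  Item 0.49 -> new Bin 4
Total bins used = 4

4


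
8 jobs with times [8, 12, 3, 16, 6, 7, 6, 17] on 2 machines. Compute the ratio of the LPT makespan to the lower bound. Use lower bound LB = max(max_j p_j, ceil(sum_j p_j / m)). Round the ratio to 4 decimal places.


LPT order: [17, 16, 12, 8, 7, 6, 6, 3]
Machine loads after assignment: [38, 37]
LPT makespan = 38
Lower bound = max(max_job, ceil(total/2)) = max(17, 38) = 38
Ratio = 38 / 38 = 1.0

1.0


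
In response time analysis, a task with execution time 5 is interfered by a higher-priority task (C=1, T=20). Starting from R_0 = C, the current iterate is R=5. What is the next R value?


R_next = C + ceil(R_prev / T_hp) * C_hp
ceil(5 / 20) = ceil(0.25) = 1
Interference = 1 * 1 = 1
R_next = 5 + 1 = 6

6


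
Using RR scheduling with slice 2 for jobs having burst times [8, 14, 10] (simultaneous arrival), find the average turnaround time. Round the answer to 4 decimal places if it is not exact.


Time quantum = 2
Execution trace:
  J1 runs 2 units, time = 2
  J2 runs 2 units, time = 4
  J3 runs 2 units, time = 6
  J1 runs 2 units, time = 8
  J2 runs 2 units, time = 10
  J3 runs 2 units, time = 12
  J1 runs 2 units, time = 14
  J2 runs 2 units, time = 16
  J3 runs 2 units, time = 18
  J1 runs 2 units, time = 20
  J2 runs 2 units, time = 22
  J3 runs 2 units, time = 24
  J2 runs 2 units, time = 26
  J3 runs 2 units, time = 28
  J2 runs 2 units, time = 30
  J2 runs 2 units, time = 32
Finish times: [20, 32, 28]
Average turnaround = 80/3 = 26.6667

26.6667


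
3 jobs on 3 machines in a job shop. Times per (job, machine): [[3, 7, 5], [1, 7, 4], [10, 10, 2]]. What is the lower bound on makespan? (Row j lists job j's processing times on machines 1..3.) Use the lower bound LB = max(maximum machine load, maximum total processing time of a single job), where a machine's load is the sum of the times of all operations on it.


Machine loads:
  Machine 1: 3 + 1 + 10 = 14
  Machine 2: 7 + 7 + 10 = 24
  Machine 3: 5 + 4 + 2 = 11
Max machine load = 24
Job totals:
  Job 1: 15
  Job 2: 12
  Job 3: 22
Max job total = 22
Lower bound = max(24, 22) = 24

24


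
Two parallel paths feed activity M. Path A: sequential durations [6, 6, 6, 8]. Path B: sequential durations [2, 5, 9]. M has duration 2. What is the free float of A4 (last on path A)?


ES(A4) = sum of predecessors on chain A = 18
EF(A4) = ES + duration = 18 + 8 = 26
Successor of A4 is M. ES(M) = max(sum(A), sum(B)) = max(26, 16) = 26
Free float = ES(successor) - EF(current) = 26 - 26 = 0

0


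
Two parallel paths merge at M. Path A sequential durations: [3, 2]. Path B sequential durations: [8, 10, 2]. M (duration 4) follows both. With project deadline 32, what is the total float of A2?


Forward pass: ES(A2) = sum of predecessors on chain A = 3
EF = ES + duration = 3 + 2 = 5
Backward pass: LF(M) = deadline = 32; LS(M) = 32 - 4 = 28
LF(A2) = LS(M) - sum(successors on chain A) = 28 - 0 = 28
LS = LF - duration = 28 - 2 = 26
Total float = LS - ES = 26 - 3 = 23

23


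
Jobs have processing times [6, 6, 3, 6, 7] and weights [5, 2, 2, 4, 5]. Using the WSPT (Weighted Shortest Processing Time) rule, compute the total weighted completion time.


Compute p/w ratios and sort ascending (WSPT): [(6, 5), (7, 5), (3, 2), (6, 4), (6, 2)]
Compute weighted completion times:
  Job (p=6,w=5): C=6, w*C=5*6=30
  Job (p=7,w=5): C=13, w*C=5*13=65
  Job (p=3,w=2): C=16, w*C=2*16=32
  Job (p=6,w=4): C=22, w*C=4*22=88
  Job (p=6,w=2): C=28, w*C=2*28=56
Total weighted completion time = 271

271


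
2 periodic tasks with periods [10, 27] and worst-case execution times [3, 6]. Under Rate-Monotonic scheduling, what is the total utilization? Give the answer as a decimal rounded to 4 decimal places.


Compute individual utilizations (exact fractions):
  Task 1: C/T = 3/10 (approx. 0.3)
  Task 2: C/T = 6/27 = 2/9 (approx. 0.2222)
Total utilization U = 3/10 + 2/9 = 47/90
Rounded to 4 decimal places: U = 0.5222
RM (Liu & Layland) bound for 2 tasks = 0.828427; compare with U = 47/90 (approx. 0.522222)
U <= bound, so schedulable by RM sufficient condition.

0.5222


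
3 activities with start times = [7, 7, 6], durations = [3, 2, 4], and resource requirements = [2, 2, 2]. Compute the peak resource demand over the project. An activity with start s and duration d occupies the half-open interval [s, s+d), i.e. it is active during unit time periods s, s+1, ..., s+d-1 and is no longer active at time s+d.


Each activity i is active on [start_i, start_i + duration_i).
Compute total resource usage per time slot:
  t=0: active resources = [], total = 0
  t=1: active resources = [], total = 0
  t=2: active resources = [], total = 0
  t=3: active resources = [], total = 0
  t=4: active resources = [], total = 0
  t=5: active resources = [], total = 0
  t=6: active resources = [2], total = 2
  t=7: active resources = [2, 2, 2], total = 6
  t=8: active resources = [2, 2, 2], total = 6
  t=9: active resources = [2, 2], total = 4
Peak resource demand = 6

6


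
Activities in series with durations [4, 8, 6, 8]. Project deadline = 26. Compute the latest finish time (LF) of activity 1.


LF(activity 1) = deadline - sum of successor durations
Successors: activities 2 through 4 with durations [8, 6, 8]
Sum of successor durations = 22
LF = 26 - 22 = 4

4


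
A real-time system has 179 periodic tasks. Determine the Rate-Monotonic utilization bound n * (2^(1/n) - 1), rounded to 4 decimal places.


Compute 2^(1/179) = 1.0038798378
Subtract 1: 1.0038798378 - 1 = 0.0038798378
Multiply by n: 179 * 0.0038798378 = 0.6944909662
Round to 4 dp: 0.6945

0.6945


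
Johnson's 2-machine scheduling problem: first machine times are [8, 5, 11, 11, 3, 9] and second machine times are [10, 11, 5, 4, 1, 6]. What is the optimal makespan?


Apply Johnson's rule:
  Group 1 (a <= b): [(2, 5, 11), (1, 8, 10)]
  Group 2 (a > b): [(6, 9, 6), (3, 11, 5), (4, 11, 4), (5, 3, 1)]
Optimal job order: [2, 1, 6, 3, 4, 5]
Schedule:
  Job 2: M1 done at 5, M2 done at 16
  Job 1: M1 done at 13, M2 done at 26
  Job 6: M1 done at 22, M2 done at 32
  Job 3: M1 done at 33, M2 done at 38
  Job 4: M1 done at 44, M2 done at 48
  Job 5: M1 done at 47, M2 done at 49
Makespan = 49

49


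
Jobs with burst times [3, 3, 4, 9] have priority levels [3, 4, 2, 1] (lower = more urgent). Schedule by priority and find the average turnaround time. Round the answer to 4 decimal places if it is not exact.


Sort by priority (ascending = highest first):
Order: [(1, 9), (2, 4), (3, 3), (4, 3)]
Completion times:
  Priority 1, burst=9, C=9
  Priority 2, burst=4, C=13
  Priority 3, burst=3, C=16
  Priority 4, burst=3, C=19
Average turnaround = 57/4 = 14.25

14.25


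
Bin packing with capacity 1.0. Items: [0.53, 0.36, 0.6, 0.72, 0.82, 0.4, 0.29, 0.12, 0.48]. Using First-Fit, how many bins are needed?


Place items sequentially using First-Fit:
  Item 0.53 -> new Bin 1
  Item 0.36 -> Bin 1 (now 0.89)
  Item 0.6 -> new Bin 2
  Item 0.72 -> new Bin 3
  Item 0.82 -> new Bin 4
  Item 0.4 -> Bin 2 (now 1.0)
  Item 0.29 -> new Bin 5
  Item 0.12 -> Bin 3 (now 0.84)
  Item 0.48 -> Bin 5 (now 0.77)
Total bins used = 5

5


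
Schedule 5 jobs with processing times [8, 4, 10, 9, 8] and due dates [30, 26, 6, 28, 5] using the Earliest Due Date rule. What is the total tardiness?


Sort by due date (EDD order): [(8, 5), (10, 6), (4, 26), (9, 28), (8, 30)]
Compute completion times and tardiness:
  Job 1: p=8, d=5, C=8, tardiness=max(0,8-5)=3
  Job 2: p=10, d=6, C=18, tardiness=max(0,18-6)=12
  Job 3: p=4, d=26, C=22, tardiness=max(0,22-26)=0
  Job 4: p=9, d=28, C=31, tardiness=max(0,31-28)=3
  Job 5: p=8, d=30, C=39, tardiness=max(0,39-30)=9
Total tardiness = 27

27


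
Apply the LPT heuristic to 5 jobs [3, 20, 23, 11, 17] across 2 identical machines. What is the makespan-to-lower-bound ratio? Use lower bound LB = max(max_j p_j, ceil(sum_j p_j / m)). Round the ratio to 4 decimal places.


LPT order: [23, 20, 17, 11, 3]
Machine loads after assignment: [37, 37]
LPT makespan = 37
Lower bound = max(max_job, ceil(total/2)) = max(23, 37) = 37
Ratio = 37 / 37 = 1.0

1.0


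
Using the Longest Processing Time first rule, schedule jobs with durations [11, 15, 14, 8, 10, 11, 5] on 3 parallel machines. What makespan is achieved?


Sort jobs in decreasing order (LPT): [15, 14, 11, 11, 10, 8, 5]
Assign each job to the least loaded machine:
  Machine 1: jobs [15, 8], load = 23
  Machine 2: jobs [14, 10], load = 24
  Machine 3: jobs [11, 11, 5], load = 27
Makespan = max load = 27

27


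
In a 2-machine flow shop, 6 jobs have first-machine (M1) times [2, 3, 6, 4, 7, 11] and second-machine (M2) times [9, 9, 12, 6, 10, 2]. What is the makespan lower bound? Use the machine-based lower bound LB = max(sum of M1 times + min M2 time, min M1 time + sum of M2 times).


LB1 = sum(M1 times) + min(M2 times) = 33 + 2 = 35
LB2 = min(M1 times) + sum(M2 times) = 2 + 48 = 50
Lower bound = max(LB1, LB2) = max(35, 50) = 50

50


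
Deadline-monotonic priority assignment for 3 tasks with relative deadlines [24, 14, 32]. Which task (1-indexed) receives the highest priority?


Sort tasks by relative deadline (ascending):
  Task 2: deadline = 14
  Task 1: deadline = 24
  Task 3: deadline = 32
Priority order (highest first): [2, 1, 3]
Highest priority task = 2

2


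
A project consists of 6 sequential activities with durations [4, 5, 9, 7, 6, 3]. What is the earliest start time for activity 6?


Activity 6 starts after activities 1 through 5 complete.
Predecessor durations: [4, 5, 9, 7, 6]
ES = 4 + 5 + 9 + 7 + 6 = 31

31


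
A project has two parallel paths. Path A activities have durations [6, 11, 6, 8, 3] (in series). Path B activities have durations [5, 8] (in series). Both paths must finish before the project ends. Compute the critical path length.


Path A total = 6 + 11 + 6 + 8 + 3 = 34
Path B total = 5 + 8 = 13
Critical path = longest path = max(34, 13) = 34

34


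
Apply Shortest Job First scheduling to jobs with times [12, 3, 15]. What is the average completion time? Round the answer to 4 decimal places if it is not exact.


SJF order (ascending): [3, 12, 15]
Completion times:
  Job 1: burst=3, C=3
  Job 2: burst=12, C=15
  Job 3: burst=15, C=30
Average completion = 48/3 = 16.0

16.0


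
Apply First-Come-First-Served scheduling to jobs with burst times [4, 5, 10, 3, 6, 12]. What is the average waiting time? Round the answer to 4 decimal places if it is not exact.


FCFS order (as given): [4, 5, 10, 3, 6, 12]
Waiting times:
  Job 1: wait = 0
  Job 2: wait = 4
  Job 3: wait = 9
  Job 4: wait = 19
  Job 5: wait = 22
  Job 6: wait = 28
Sum of waiting times = 82
Average waiting time = 82/6 = 13.6667

13.6667


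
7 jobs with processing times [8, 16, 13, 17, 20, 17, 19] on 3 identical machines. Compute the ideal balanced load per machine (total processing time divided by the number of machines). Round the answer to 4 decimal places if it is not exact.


Total processing time = 8 + 16 + 13 + 17 + 20 + 17 + 19 = 110
Number of machines = 3
Ideal balanced load = 110 / 3 = 36.6667

36.6667


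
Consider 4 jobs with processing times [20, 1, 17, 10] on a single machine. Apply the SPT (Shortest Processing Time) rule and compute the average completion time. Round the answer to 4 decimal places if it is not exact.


Sort jobs by processing time (SPT order): [1, 10, 17, 20]
Compute completion times sequentially:
  Job 1: processing = 1, completes at 1
  Job 2: processing = 10, completes at 11
  Job 3: processing = 17, completes at 28
  Job 4: processing = 20, completes at 48
Sum of completion times = 88
Average completion time = 88/4 = 22.0

22.0


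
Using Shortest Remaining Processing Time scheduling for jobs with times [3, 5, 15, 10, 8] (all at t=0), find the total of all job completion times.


Since all jobs arrive at t=0, SRPT equals SPT ordering.
SPT order: [3, 5, 8, 10, 15]
Completion times:
  Job 1: p=3, C=3
  Job 2: p=5, C=8
  Job 3: p=8, C=16
  Job 4: p=10, C=26
  Job 5: p=15, C=41
Total completion time = 3 + 8 + 16 + 26 + 41 = 94

94


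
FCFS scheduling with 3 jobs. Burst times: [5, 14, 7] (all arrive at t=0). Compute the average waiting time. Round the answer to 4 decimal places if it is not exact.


FCFS order (as given): [5, 14, 7]
Waiting times:
  Job 1: wait = 0
  Job 2: wait = 5
  Job 3: wait = 19
Sum of waiting times = 24
Average waiting time = 24/3 = 8.0

8.0


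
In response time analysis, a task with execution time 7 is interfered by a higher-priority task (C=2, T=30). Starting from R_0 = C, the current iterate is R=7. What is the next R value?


R_next = C + ceil(R_prev / T_hp) * C_hp
ceil(7 / 30) = ceil(0.2333) = 1
Interference = 1 * 2 = 2
R_next = 7 + 2 = 9

9


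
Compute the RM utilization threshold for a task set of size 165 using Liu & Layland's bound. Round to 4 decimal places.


Compute 2^(1/165) = 1.0042097281
Subtract 1: 1.0042097281 - 1 = 0.0042097281
Multiply by n: 165 * 0.0042097281 = 0.6946051365
Round to 4 dp: 0.6946

0.6946


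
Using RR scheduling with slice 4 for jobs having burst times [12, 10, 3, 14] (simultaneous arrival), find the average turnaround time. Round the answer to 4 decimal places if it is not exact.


Time quantum = 4
Execution trace:
  J1 runs 4 units, time = 4
  J2 runs 4 units, time = 8
  J3 runs 3 units, time = 11
  J4 runs 4 units, time = 15
  J1 runs 4 units, time = 19
  J2 runs 4 units, time = 23
  J4 runs 4 units, time = 27
  J1 runs 4 units, time = 31
  J2 runs 2 units, time = 33
  J4 runs 4 units, time = 37
  J4 runs 2 units, time = 39
Finish times: [31, 33, 11, 39]
Average turnaround = 114/4 = 28.5

28.5


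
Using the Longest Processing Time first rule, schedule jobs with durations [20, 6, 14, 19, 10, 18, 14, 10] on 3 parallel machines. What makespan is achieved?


Sort jobs in decreasing order (LPT): [20, 19, 18, 14, 14, 10, 10, 6]
Assign each job to the least loaded machine:
  Machine 1: jobs [20, 10, 10], load = 40
  Machine 2: jobs [19, 14], load = 33
  Machine 3: jobs [18, 14, 6], load = 38
Makespan = max load = 40

40


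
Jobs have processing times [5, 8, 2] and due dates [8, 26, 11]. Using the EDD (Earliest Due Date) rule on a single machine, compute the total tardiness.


Sort by due date (EDD order): [(5, 8), (2, 11), (8, 26)]
Compute completion times and tardiness:
  Job 1: p=5, d=8, C=5, tardiness=max(0,5-8)=0
  Job 2: p=2, d=11, C=7, tardiness=max(0,7-11)=0
  Job 3: p=8, d=26, C=15, tardiness=max(0,15-26)=0
Total tardiness = 0

0


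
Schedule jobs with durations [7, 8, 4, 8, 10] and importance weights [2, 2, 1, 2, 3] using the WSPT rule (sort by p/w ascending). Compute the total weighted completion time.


Compute p/w ratios and sort ascending (WSPT): [(10, 3), (7, 2), (8, 2), (4, 1), (8, 2)]
Compute weighted completion times:
  Job (p=10,w=3): C=10, w*C=3*10=30
  Job (p=7,w=2): C=17, w*C=2*17=34
  Job (p=8,w=2): C=25, w*C=2*25=50
  Job (p=4,w=1): C=29, w*C=1*29=29
  Job (p=8,w=2): C=37, w*C=2*37=74
Total weighted completion time = 217

217


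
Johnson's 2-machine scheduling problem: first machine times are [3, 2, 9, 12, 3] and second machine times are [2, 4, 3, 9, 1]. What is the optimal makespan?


Apply Johnson's rule:
  Group 1 (a <= b): [(2, 2, 4)]
  Group 2 (a > b): [(4, 12, 9), (3, 9, 3), (1, 3, 2), (5, 3, 1)]
Optimal job order: [2, 4, 3, 1, 5]
Schedule:
  Job 2: M1 done at 2, M2 done at 6
  Job 4: M1 done at 14, M2 done at 23
  Job 3: M1 done at 23, M2 done at 26
  Job 1: M1 done at 26, M2 done at 28
  Job 5: M1 done at 29, M2 done at 30
Makespan = 30

30


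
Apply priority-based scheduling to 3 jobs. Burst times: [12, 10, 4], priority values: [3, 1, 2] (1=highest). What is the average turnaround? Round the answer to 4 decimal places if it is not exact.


Sort by priority (ascending = highest first):
Order: [(1, 10), (2, 4), (3, 12)]
Completion times:
  Priority 1, burst=10, C=10
  Priority 2, burst=4, C=14
  Priority 3, burst=12, C=26
Average turnaround = 50/3 = 16.6667

16.6667


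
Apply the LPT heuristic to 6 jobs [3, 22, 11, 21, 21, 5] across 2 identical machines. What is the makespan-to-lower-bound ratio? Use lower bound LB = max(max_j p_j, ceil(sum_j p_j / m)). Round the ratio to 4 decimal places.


LPT order: [22, 21, 21, 11, 5, 3]
Machine loads after assignment: [41, 42]
LPT makespan = 42
Lower bound = max(max_job, ceil(total/2)) = max(22, 42) = 42
Ratio = 42 / 42 = 1.0

1.0


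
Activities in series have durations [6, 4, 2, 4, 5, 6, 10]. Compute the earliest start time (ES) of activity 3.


Activity 3 starts after activities 1 through 2 complete.
Predecessor durations: [6, 4]
ES = 6 + 4 = 10

10


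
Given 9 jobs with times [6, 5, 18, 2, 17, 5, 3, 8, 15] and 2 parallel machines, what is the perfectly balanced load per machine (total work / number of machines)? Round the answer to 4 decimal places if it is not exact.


Total processing time = 6 + 5 + 18 + 2 + 17 + 5 + 3 + 8 + 15 = 79
Number of machines = 2
Ideal balanced load = 79 / 2 = 39.5

39.5


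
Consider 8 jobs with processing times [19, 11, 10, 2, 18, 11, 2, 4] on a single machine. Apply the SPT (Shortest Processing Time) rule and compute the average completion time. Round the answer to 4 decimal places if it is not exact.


Sort jobs by processing time (SPT order): [2, 2, 4, 10, 11, 11, 18, 19]
Compute completion times sequentially:
  Job 1: processing = 2, completes at 2
  Job 2: processing = 2, completes at 4
  Job 3: processing = 4, completes at 8
  Job 4: processing = 10, completes at 18
  Job 5: processing = 11, completes at 29
  Job 6: processing = 11, completes at 40
  Job 7: processing = 18, completes at 58
  Job 8: processing = 19, completes at 77
Sum of completion times = 236
Average completion time = 236/8 = 29.5

29.5


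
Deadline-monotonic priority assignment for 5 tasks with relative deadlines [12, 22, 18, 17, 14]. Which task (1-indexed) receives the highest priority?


Sort tasks by relative deadline (ascending):
  Task 1: deadline = 12
  Task 5: deadline = 14
  Task 4: deadline = 17
  Task 3: deadline = 18
  Task 2: deadline = 22
Priority order (highest first): [1, 5, 4, 3, 2]
Highest priority task = 1

1


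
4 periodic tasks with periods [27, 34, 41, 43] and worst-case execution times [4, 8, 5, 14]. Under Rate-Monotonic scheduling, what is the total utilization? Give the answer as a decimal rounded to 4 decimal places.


Compute individual utilizations (exact fractions):
  Task 1: C/T = 4/27 (approx. 0.1481)
  Task 2: C/T = 8/34 = 4/17 (approx. 0.2353)
  Task 3: C/T = 5/41 (approx. 0.122)
  Task 4: C/T = 14/43 (approx. 0.3256)
Total utilization U = 4/27 + 4/17 + 5/41 + 14/43 = 672439/809217
Rounded to 4 decimal places: U = 0.8310
RM (Liu & Layland) bound for 4 tasks = 0.756828; compare with U = 672439/809217 (approx. 0.830975)
bound < U <= 1, so the RM sufficient condition is not met (inconclusive; an exact test such as response-time analysis is needed).

0.8310


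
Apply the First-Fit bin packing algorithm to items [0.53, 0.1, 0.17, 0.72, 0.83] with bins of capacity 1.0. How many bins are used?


Place items sequentially using First-Fit:
  Item 0.53 -> new Bin 1
  Item 0.1 -> Bin 1 (now 0.63)
  Item 0.17 -> Bin 1 (now 0.8)
  Item 0.72 -> new Bin 2
  Item 0.83 -> new Bin 3
Total bins used = 3

3


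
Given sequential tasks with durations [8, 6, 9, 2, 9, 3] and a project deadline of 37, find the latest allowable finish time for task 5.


LF(activity 5) = deadline - sum of successor durations
Successors: activities 6 through 6 with durations [3]
Sum of successor durations = 3
LF = 37 - 3 = 34

34


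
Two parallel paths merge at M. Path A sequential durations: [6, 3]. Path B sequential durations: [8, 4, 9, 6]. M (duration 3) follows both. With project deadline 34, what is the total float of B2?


Forward pass: ES(B2) = sum of predecessors on chain B = 8
EF = ES + duration = 8 + 4 = 12
Backward pass: LF(M) = deadline = 34; LS(M) = 34 - 3 = 31
LF(B2) = LS(M) - sum(successors on chain B) = 31 - 15 = 16
LS = LF - duration = 16 - 4 = 12
Total float = LS - ES = 12 - 8 = 4

4


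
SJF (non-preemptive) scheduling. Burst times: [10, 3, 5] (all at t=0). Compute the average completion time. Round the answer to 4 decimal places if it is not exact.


SJF order (ascending): [3, 5, 10]
Completion times:
  Job 1: burst=3, C=3
  Job 2: burst=5, C=8
  Job 3: burst=10, C=18
Average completion = 29/3 = 9.6667

9.6667


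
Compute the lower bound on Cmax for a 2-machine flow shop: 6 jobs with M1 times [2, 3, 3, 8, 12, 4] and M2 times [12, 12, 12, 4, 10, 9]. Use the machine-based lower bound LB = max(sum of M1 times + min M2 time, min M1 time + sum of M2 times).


LB1 = sum(M1 times) + min(M2 times) = 32 + 4 = 36
LB2 = min(M1 times) + sum(M2 times) = 2 + 59 = 61
Lower bound = max(LB1, LB2) = max(36, 61) = 61

61


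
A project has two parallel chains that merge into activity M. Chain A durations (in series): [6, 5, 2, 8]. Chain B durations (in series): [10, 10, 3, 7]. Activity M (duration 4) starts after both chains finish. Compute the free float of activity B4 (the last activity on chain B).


ES(B4) = sum of predecessors on chain B = 23
EF(B4) = ES + duration = 23 + 7 = 30
Successor of B4 is M. ES(M) = max(sum(A), sum(B)) = max(21, 30) = 30
Free float = ES(successor) - EF(current) = 30 - 30 = 0

0


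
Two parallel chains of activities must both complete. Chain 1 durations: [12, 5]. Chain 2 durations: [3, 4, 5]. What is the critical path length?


Path A total = 12 + 5 = 17
Path B total = 3 + 4 + 5 = 12
Critical path = longest path = max(17, 12) = 17

17


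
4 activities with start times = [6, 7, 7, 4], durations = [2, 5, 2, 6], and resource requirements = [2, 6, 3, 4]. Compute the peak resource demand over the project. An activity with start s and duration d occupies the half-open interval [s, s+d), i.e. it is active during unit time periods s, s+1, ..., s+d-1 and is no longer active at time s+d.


Each activity i is active on [start_i, start_i + duration_i).
Compute total resource usage per time slot:
  t=0: active resources = [], total = 0
  t=1: active resources = [], total = 0
  t=2: active resources = [], total = 0
  t=3: active resources = [], total = 0
  t=4: active resources = [4], total = 4
  t=5: active resources = [4], total = 4
  t=6: active resources = [2, 4], total = 6
  t=7: active resources = [2, 6, 3, 4], total = 15
  t=8: active resources = [6, 3, 4], total = 13
  t=9: active resources = [6, 4], total = 10
  t=10: active resources = [6], total = 6
  t=11: active resources = [6], total = 6
Peak resource demand = 15

15


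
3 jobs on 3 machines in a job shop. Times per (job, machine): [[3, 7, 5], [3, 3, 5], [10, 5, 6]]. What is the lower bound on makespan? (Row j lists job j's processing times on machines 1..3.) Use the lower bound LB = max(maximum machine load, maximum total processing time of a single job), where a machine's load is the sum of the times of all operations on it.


Machine loads:
  Machine 1: 3 + 3 + 10 = 16
  Machine 2: 7 + 3 + 5 = 15
  Machine 3: 5 + 5 + 6 = 16
Max machine load = 16
Job totals:
  Job 1: 15
  Job 2: 11
  Job 3: 21
Max job total = 21
Lower bound = max(16, 21) = 21

21


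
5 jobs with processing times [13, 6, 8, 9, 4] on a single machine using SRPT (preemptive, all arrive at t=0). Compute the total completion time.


Since all jobs arrive at t=0, SRPT equals SPT ordering.
SPT order: [4, 6, 8, 9, 13]
Completion times:
  Job 1: p=4, C=4
  Job 2: p=6, C=10
  Job 3: p=8, C=18
  Job 4: p=9, C=27
  Job 5: p=13, C=40
Total completion time = 4 + 10 + 18 + 27 + 40 = 99

99


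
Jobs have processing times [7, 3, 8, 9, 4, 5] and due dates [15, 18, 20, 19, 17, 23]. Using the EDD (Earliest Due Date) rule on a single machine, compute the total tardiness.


Sort by due date (EDD order): [(7, 15), (4, 17), (3, 18), (9, 19), (8, 20), (5, 23)]
Compute completion times and tardiness:
  Job 1: p=7, d=15, C=7, tardiness=max(0,7-15)=0
  Job 2: p=4, d=17, C=11, tardiness=max(0,11-17)=0
  Job 3: p=3, d=18, C=14, tardiness=max(0,14-18)=0
  Job 4: p=9, d=19, C=23, tardiness=max(0,23-19)=4
  Job 5: p=8, d=20, C=31, tardiness=max(0,31-20)=11
  Job 6: p=5, d=23, C=36, tardiness=max(0,36-23)=13
Total tardiness = 28

28


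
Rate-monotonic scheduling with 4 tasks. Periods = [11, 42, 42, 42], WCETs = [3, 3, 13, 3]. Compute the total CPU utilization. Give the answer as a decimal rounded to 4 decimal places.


Compute individual utilizations (exact fractions):
  Task 1: C/T = 3/11 (approx. 0.2727)
  Task 2: C/T = 3/42 = 1/14 (approx. 0.0714)
  Task 3: C/T = 13/42 (approx. 0.3095)
  Task 4: C/T = 3/42 = 1/14 (approx. 0.0714)
Total utilization U = 3/11 + 1/14 + 13/42 + 1/14 = 335/462
Rounded to 4 decimal places: U = 0.7251
RM (Liu & Layland) bound for 4 tasks = 0.756828; compare with U = 335/462 (approx. 0.725108)
U <= bound, so schedulable by RM sufficient condition.

0.7251


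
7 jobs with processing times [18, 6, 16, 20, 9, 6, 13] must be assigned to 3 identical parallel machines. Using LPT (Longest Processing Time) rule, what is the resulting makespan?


Sort jobs in decreasing order (LPT): [20, 18, 16, 13, 9, 6, 6]
Assign each job to the least loaded machine:
  Machine 1: jobs [20, 6, 6], load = 32
  Machine 2: jobs [18, 9], load = 27
  Machine 3: jobs [16, 13], load = 29
Makespan = max load = 32

32


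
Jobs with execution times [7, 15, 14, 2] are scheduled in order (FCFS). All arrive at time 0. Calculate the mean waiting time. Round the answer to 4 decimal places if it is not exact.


FCFS order (as given): [7, 15, 14, 2]
Waiting times:
  Job 1: wait = 0
  Job 2: wait = 7
  Job 3: wait = 22
  Job 4: wait = 36
Sum of waiting times = 65
Average waiting time = 65/4 = 16.25

16.25


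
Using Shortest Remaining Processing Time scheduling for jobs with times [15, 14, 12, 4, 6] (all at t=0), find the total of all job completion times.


Since all jobs arrive at t=0, SRPT equals SPT ordering.
SPT order: [4, 6, 12, 14, 15]
Completion times:
  Job 1: p=4, C=4
  Job 2: p=6, C=10
  Job 3: p=12, C=22
  Job 4: p=14, C=36
  Job 5: p=15, C=51
Total completion time = 4 + 10 + 22 + 36 + 51 = 123

123


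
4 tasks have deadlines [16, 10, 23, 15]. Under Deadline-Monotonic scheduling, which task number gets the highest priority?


Sort tasks by relative deadline (ascending):
  Task 2: deadline = 10
  Task 4: deadline = 15
  Task 1: deadline = 16
  Task 3: deadline = 23
Priority order (highest first): [2, 4, 1, 3]
Highest priority task = 2

2


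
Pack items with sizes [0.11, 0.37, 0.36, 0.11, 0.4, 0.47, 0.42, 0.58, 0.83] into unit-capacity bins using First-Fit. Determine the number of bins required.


Place items sequentially using First-Fit:
  Item 0.11 -> new Bin 1
  Item 0.37 -> Bin 1 (now 0.48)
  Item 0.36 -> Bin 1 (now 0.84)
  Item 0.11 -> Bin 1 (now 0.95)
  Item 0.4 -> new Bin 2
  Item 0.47 -> Bin 2 (now 0.87)
  Item 0.42 -> new Bin 3
  Item 0.58 -> Bin 3 (now 1.0)
  Item 0.83 -> new Bin 4
Total bins used = 4

4


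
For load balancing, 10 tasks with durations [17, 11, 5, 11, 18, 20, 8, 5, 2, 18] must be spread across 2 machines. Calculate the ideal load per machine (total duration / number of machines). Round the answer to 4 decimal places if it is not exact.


Total processing time = 17 + 11 + 5 + 11 + 18 + 20 + 8 + 5 + 2 + 18 = 115
Number of machines = 2
Ideal balanced load = 115 / 2 = 57.5

57.5


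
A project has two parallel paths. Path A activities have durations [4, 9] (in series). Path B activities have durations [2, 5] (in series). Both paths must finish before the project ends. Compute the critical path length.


Path A total = 4 + 9 = 13
Path B total = 2 + 5 = 7
Critical path = longest path = max(13, 7) = 13

13


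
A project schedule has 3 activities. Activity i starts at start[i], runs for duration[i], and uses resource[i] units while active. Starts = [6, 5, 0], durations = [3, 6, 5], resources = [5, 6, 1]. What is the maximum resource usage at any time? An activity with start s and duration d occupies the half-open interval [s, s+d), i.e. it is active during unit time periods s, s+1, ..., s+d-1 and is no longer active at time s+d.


Each activity i is active on [start_i, start_i + duration_i).
Compute total resource usage per time slot:
  t=0: active resources = [1], total = 1
  t=1: active resources = [1], total = 1
  t=2: active resources = [1], total = 1
  t=3: active resources = [1], total = 1
  t=4: active resources = [1], total = 1
  t=5: active resources = [6], total = 6
  t=6: active resources = [5, 6], total = 11
  t=7: active resources = [5, 6], total = 11
  t=8: active resources = [5, 6], total = 11
  t=9: active resources = [6], total = 6
  t=10: active resources = [6], total = 6
Peak resource demand = 11

11


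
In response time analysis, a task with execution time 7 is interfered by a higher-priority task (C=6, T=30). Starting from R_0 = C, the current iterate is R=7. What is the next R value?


R_next = C + ceil(R_prev / T_hp) * C_hp
ceil(7 / 30) = ceil(0.2333) = 1
Interference = 1 * 6 = 6
R_next = 7 + 6 = 13

13


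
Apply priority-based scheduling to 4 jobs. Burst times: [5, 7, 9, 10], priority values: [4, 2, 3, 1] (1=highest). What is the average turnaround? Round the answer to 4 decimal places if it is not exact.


Sort by priority (ascending = highest first):
Order: [(1, 10), (2, 7), (3, 9), (4, 5)]
Completion times:
  Priority 1, burst=10, C=10
  Priority 2, burst=7, C=17
  Priority 3, burst=9, C=26
  Priority 4, burst=5, C=31
Average turnaround = 84/4 = 21.0

21.0


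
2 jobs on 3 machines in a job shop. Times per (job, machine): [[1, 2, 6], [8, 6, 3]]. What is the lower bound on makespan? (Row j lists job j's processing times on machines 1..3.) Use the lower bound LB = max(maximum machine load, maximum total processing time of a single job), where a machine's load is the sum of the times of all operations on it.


Machine loads:
  Machine 1: 1 + 8 = 9
  Machine 2: 2 + 6 = 8
  Machine 3: 6 + 3 = 9
Max machine load = 9
Job totals:
  Job 1: 9
  Job 2: 17
Max job total = 17
Lower bound = max(9, 17) = 17

17


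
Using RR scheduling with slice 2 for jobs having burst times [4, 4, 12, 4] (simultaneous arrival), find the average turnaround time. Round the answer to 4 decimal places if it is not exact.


Time quantum = 2
Execution trace:
  J1 runs 2 units, time = 2
  J2 runs 2 units, time = 4
  J3 runs 2 units, time = 6
  J4 runs 2 units, time = 8
  J1 runs 2 units, time = 10
  J2 runs 2 units, time = 12
  J3 runs 2 units, time = 14
  J4 runs 2 units, time = 16
  J3 runs 2 units, time = 18
  J3 runs 2 units, time = 20
  J3 runs 2 units, time = 22
  J3 runs 2 units, time = 24
Finish times: [10, 12, 24, 16]
Average turnaround = 62/4 = 15.5

15.5


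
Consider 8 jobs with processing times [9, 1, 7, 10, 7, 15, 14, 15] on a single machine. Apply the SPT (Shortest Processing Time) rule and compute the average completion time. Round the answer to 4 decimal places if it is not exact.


Sort jobs by processing time (SPT order): [1, 7, 7, 9, 10, 14, 15, 15]
Compute completion times sequentially:
  Job 1: processing = 1, completes at 1
  Job 2: processing = 7, completes at 8
  Job 3: processing = 7, completes at 15
  Job 4: processing = 9, completes at 24
  Job 5: processing = 10, completes at 34
  Job 6: processing = 14, completes at 48
  Job 7: processing = 15, completes at 63
  Job 8: processing = 15, completes at 78
Sum of completion times = 271
Average completion time = 271/8 = 33.875

33.875


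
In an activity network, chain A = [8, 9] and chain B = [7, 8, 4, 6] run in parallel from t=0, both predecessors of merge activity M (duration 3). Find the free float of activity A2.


ES(A2) = sum of predecessors on chain A = 8
EF(A2) = ES + duration = 8 + 9 = 17
Successor of A2 is M. ES(M) = max(sum(A), sum(B)) = max(17, 25) = 25
Free float = ES(successor) - EF(current) = 25 - 17 = 8

8


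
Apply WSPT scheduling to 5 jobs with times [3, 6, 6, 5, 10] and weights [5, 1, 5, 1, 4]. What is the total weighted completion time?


Compute p/w ratios and sort ascending (WSPT): [(3, 5), (6, 5), (10, 4), (5, 1), (6, 1)]
Compute weighted completion times:
  Job (p=3,w=5): C=3, w*C=5*3=15
  Job (p=6,w=5): C=9, w*C=5*9=45
  Job (p=10,w=4): C=19, w*C=4*19=76
  Job (p=5,w=1): C=24, w*C=1*24=24
  Job (p=6,w=1): C=30, w*C=1*30=30
Total weighted completion time = 190

190
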